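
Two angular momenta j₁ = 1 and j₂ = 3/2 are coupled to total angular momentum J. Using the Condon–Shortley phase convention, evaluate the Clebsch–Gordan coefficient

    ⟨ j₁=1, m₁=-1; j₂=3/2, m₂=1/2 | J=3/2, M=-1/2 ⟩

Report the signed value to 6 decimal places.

-0.730297  (= −√(8/15))

triangle: 1!*1!*2!/5! = 2/120
(j±m)!: 0!*2!*2!*1!*1!*2! = 8
prefactor² = (2J+1)*Δ*N² = 8/15
  k=1: −1/(1!*0!*1!*1!*0!*1!) = -1
Σ = -1  ⇒  CG² = 8/15*(-1)² = 8/15
CG = −√(8/15) = -0.730297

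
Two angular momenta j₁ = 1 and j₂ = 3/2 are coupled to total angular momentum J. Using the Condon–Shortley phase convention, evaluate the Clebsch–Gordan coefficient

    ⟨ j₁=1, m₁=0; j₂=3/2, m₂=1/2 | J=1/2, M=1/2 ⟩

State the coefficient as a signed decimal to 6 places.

-0.577350

√[2·2!0!1!/4! · 1!1!2!1!1!0!] = √(1/3)
  +(−1)^1/∏(1,1,0,1,0,0)! = -1  (running -1)
⟨..|..⟩ = √(1/3)·(-1) = -0.577350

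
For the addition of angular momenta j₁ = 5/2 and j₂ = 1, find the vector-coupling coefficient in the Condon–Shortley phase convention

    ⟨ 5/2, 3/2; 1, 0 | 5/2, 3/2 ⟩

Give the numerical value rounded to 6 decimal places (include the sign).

+0.507093

√[6·1!4!1!/7! · 4!1!1!1!4!1!] = √(576/35)
  +(−1)^0/∏(0,1,1,1,3,0)! = 1/6  (running 1/6)
  +(−1)^1/∏(1,0,0,0,4,1)! = -1/24  (running 1/8)
⟨..|..⟩ = √(576/35)·(1/8) = +0.507093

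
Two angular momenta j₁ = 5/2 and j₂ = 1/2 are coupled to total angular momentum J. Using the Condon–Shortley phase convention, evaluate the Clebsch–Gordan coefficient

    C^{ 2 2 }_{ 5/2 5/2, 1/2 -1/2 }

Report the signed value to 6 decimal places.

√[5·1!4!0!/6! · 5!0!0!1!4!0!] = √(480)
  +(−1)^0/∏(0,1,0,0,4,0)! = 1/24  (running 1/24)
⟨..|..⟩ = √(480)·(1/24) = +0.912871

+√(5/6) = +0.912871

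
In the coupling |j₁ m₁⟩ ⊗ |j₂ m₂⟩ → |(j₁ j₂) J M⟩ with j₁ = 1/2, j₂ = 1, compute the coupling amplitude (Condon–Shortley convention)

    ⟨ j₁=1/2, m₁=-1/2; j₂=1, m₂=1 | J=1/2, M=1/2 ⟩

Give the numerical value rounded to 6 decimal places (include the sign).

√[2·1!0!1!/3! · 0!1!2!0!1!0!] = √(2/3)
  +(−1)^1/∏(1,0,0,1,0,0)! = -1  (running -1)
⟨..|..⟩ = √(2/3)·(-1) = -0.816497

-0.816497  (= −√(2/3))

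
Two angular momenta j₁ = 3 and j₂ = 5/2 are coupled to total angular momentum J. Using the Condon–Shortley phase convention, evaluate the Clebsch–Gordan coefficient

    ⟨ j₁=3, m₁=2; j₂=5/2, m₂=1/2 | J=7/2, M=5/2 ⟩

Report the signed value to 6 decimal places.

-0.178174

triangle: 2!×4!×3!/10! = 288/3628800
(j±m)!: 5!×1!×3!×2!×6!×1! = 1036800
prefactor² = (2J+1)×Δ×N² = 4608/7
  k=0: +1/(0!×2!×1!×3!×3!×0!) = 1/72
  k=1: −1/(1!×1!×0!×2!×4!×1!) = -1/48
Σ = -1/144  ⇒  CG² = 4608/7×(-1/144)² = 2/63
CG = −√(2/63) = -0.178174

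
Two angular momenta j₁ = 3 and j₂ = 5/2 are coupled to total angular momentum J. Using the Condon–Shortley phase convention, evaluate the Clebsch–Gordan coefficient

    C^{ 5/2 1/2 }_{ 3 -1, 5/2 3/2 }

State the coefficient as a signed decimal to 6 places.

√[6·3!3!2!/9! · 2!4!4!1!3!2!] = √(576/35)
  +(−1)^2/∏(2,1,2,2,1,0)! = 1/8  (running 1/8)
  +(−1)^3/∏(3,0,1,1,2,1)! = -1/12  (running 1/24)
⟨..|..⟩ = √(576/35)·(1/24) = +0.169031

+0.169031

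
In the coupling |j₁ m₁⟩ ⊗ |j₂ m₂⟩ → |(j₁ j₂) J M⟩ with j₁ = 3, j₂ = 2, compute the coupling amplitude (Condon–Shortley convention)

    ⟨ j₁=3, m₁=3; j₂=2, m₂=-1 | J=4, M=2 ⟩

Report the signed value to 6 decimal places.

+0.439155

j₁+j₂−J=1  J+j₁−j₂=5  J−j₁+j₂=3  j₁+j₂+J+1=10
(j₁±m₁, j₂±m₂, J±M) = (6,0,1,3,6,2)
P² = 77760/7
sum k=0..0:
  [0] +1/240 = 1/240
S = 1/240
C² = P²·S² = 27/140 ; C = +0.439155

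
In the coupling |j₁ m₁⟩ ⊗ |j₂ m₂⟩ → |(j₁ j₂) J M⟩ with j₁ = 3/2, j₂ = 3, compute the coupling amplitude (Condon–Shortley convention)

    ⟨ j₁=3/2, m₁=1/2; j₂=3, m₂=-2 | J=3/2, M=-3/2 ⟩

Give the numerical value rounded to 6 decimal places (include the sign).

−√(2/7) = -0.534522

triangle: 3!·0!·3!/7! = 36/5040
(j±m)!: 2!·1!·1!·5!·0!·3! = 1440
prefactor² = (2J+1)·Δ·N² = 288/7
  k=1: −1/(1!·2!·0!·0!·0!·3!) = -1/12
Σ = -1/12  ⇒  CG² = 288/7·(-1/12)² = 2/7
CG = −√(2/7) = -0.534522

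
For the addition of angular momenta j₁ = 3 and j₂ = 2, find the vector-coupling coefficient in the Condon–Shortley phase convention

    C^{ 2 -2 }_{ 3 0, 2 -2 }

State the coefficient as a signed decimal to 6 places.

√[5·3!3!1!/8! · 3!3!0!4!0!4!] = √(648/7)
  +(−1)^0/∏(0,3,3,0,0,1)! = 1/36  (running 1/36)
⟨..|..⟩ = √(648/7)·(1/36) = +0.267261

+0.267261  (= +√(1/14))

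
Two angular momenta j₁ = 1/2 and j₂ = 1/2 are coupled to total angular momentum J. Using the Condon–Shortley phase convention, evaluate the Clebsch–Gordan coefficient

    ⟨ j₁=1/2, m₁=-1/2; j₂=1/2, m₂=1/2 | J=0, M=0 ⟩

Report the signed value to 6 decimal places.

triangle: 1!*0!*0!/2! = 1/2
(j±m)!: 0!*1!*1!*0!*0!*0! = 1
prefactor² = (2J+1)*Δ*N² = 1/2
  k=1: −1/(1!*0!*0!*0!*0!*0!) = -1
Σ = -1  ⇒  CG² = 1/2*(-1)² = 1/2
CG = −√(1/2) = -0.707107

-0.707107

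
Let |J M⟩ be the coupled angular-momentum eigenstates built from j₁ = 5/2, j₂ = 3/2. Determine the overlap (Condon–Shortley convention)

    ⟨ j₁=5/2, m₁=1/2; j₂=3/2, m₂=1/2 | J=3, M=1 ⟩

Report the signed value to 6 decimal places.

-0.129099

triangle: 1!*4!*2!/8! = 48/40320
(j±m)!: 3!*2!*2!*1!*4!*2! = 1152
prefactor² = (2J+1)*Δ*N² = 48/5
  k=0: +1/(0!*1!*2!*2!*2!*0!) = 1/8
  k=1: −1/(1!*0!*1!*1!*3!*1!) = -1/6
Σ = -1/24  ⇒  CG² = 48/5*(-1/24)² = 1/60
CG = −√(1/60) = -0.129099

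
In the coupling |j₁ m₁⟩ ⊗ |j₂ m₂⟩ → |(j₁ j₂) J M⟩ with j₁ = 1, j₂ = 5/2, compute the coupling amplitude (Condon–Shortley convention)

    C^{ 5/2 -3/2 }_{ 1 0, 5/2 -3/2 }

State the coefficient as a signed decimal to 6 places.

+√(9/35) ≈ +0.507093

√[6·1!1!4!/7! · 1!1!1!4!1!4!] = √(576/35)
  +(−1)^0/∏(0,1,1,1,0,3)! = 1/6  (running 1/6)
  +(−1)^1/∏(1,0,0,0,1,4)! = -1/24  (running 1/8)
⟨..|..⟩ = √(576/35)·(1/8) = +0.507093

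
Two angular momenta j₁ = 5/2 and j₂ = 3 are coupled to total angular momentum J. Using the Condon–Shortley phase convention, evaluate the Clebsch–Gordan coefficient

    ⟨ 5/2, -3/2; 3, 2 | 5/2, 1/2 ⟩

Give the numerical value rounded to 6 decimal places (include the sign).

-0.267261

j₁+j₂−J=3  J+j₁−j₂=2  J−j₁+j₂=3  j₁+j₂+J+1=9
(j₁±m₁, j₂±m₂, J±M) = (1,4,5,1,3,2)
P² = 288/7
sum k=2..3:
  [2] +1/24 = 1/24
  [3] −1/12 = -1/12
S = -1/24
C² = P²·S² = 1/14 ; C = -0.267261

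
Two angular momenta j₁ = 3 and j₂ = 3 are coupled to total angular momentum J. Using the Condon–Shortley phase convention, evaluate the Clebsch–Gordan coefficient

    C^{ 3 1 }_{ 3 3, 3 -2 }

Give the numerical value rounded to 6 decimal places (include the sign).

+√(1/3) ≈ +0.577350

j₁+j₂−J=3  J+j₁−j₂=3  J−j₁+j₂=3  j₁+j₂+J+1=10
(j₁±m₁, j₂±m₂, J±M) = (6,0,1,5,4,2)
P² = 1728
sum k=0..0:
  [0] +1/72 = 1/72
S = 1/72
C² = P²·S² = 1/3 ; C = +0.577350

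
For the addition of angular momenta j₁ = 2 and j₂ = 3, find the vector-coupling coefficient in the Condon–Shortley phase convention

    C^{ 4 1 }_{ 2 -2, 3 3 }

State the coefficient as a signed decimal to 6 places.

−√(3/70) ≈ -0.207020

triangle: 1!*3!*5!/10! = 720/3628800
(j±m)!: 0!*4!*6!*0!*5!*3! = 12441600
prefactor² = (2J+1)*Δ*N² = 155520/7
  k=1: −1/(1!*0!*3!*5!*0!*0!) = -1/720
Σ = -1/720  ⇒  CG² = 155520/7*(-1/720)² = 3/70
CG = −√(3/70) = -0.207020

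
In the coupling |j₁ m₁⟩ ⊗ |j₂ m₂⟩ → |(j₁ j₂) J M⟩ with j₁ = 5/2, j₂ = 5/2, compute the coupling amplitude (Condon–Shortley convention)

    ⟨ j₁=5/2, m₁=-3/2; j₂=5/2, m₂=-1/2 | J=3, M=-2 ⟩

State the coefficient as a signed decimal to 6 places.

−√(1/12) = -0.288675

√[7·2!3!3!/9! · 1!4!2!3!1!5!] = √(48)
  +(−1)^1/∏(1,1,3,1,0,2)! = -1/12  (running -1/12)
  +(−1)^2/∏(2,0,2,0,1,3)! = 1/24  (running -1/24)
⟨..|..⟩ = √(48)·(-1/24) = -0.288675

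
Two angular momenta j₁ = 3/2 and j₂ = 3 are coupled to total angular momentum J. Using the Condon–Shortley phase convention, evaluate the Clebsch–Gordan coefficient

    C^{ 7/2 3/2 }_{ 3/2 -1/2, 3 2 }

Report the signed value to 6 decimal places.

-0.654654  (= −√(3/7))

j₁+j₂−J=1  J+j₁−j₂=2  J−j₁+j₂=5  j₁+j₂+J+1=9
(j₁±m₁, j₂±m₂, J±M) = (1,2,5,1,5,2)
P² = 6400/21
sum k=0..1:
  [0] +1/240 = 1/240
  [1] −1/24 = -1/24
S = -3/80
C² = P²·S² = 3/7 ; C = -0.654654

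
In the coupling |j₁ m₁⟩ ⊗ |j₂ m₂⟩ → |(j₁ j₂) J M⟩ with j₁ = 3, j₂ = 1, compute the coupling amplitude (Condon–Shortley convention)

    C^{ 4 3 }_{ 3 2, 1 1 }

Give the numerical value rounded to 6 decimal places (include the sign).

j₁+j₂−J=0  J+j₁−j₂=6  J−j₁+j₂=2  j₁+j₂+J+1=9
(j₁±m₁, j₂±m₂, J±M) = (5,1,2,0,7,1)
P² = 43200
sum k=0..0:
  [0] +1/240 = 1/240
S = 1/240
C² = P²·S² = 3/4 ; C = +0.866025

+0.866025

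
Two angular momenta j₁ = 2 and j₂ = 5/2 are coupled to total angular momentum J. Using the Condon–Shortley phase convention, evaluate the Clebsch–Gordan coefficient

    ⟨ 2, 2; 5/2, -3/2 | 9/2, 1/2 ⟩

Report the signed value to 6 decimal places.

+0.199205

triangle: 0!×4!×5!/10! = 2880/3628800
(j±m)!: 4!×0!×1!×4!×5!×4! = 1658880
prefactor² = (2J+1)×Δ×N² = 92160/7
  k=0: +1/(0!×0!×0!×1!×4!×4!) = 1/576
Σ = 1/576  ⇒  CG² = 92160/7×1/576² = 5/126
CG = +√(5/126) = +0.199205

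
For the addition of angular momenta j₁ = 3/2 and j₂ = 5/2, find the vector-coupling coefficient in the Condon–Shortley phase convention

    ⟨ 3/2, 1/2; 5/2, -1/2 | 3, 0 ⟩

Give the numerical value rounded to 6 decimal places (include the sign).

√[7·1!2!4!/8! · 2!1!2!3!3!3!] = √(36/5)
  +(−1)^0/∏(0,1,1,2,1,2)! = 1/4  (running 1/4)
  +(−1)^1/∏(1,0,0,1,2,3)! = -1/12  (running 1/6)
⟨..|..⟩ = √(36/5)·(1/6) = +0.447214

+√(1/5) = +0.447214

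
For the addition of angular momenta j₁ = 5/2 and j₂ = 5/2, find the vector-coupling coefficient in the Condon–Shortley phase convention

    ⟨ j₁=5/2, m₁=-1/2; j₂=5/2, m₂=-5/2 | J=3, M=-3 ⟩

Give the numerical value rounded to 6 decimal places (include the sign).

+0.527046

j₁+j₂−J=2  J+j₁−j₂=3  J−j₁+j₂=3  j₁+j₂+J+1=9
(j₁±m₁, j₂±m₂, J±M) = (2,3,0,5,0,6)
P² = 1440
sum k=0..0:
  [0] +1/72 = 1/72
S = 1/72
C² = P²·S² = 5/18 ; C = +0.527046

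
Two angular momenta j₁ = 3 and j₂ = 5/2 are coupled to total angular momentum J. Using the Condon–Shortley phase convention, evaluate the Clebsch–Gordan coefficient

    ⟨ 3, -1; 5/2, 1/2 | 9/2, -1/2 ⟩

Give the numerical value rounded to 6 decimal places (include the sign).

√[10·1!5!4!/11! · 2!4!3!2!4!5!] = √(92160/77)
  +(−1)^0/∏(0,1,4,3,1,1)! = 1/144  (running 1/144)
  +(−1)^1/∏(1,0,3,2,2,2)! = -1/48  (running -1/72)
⟨..|..⟩ = √(92160/77)·(-1/72) = -0.480500

-0.480500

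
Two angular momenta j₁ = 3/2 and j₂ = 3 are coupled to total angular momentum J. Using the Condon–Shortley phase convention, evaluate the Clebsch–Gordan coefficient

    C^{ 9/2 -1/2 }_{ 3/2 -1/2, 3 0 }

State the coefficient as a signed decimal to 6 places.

j₁+j₂−J=0  J+j₁−j₂=3  J−j₁+j₂=6  j₁+j₂+J+1=10
(j₁±m₁, j₂±m₂, J±M) = (1,2,3,3,4,5)
P² = 17280/7
sum k=0..0:
  [0] +1/72 = 1/72
S = 1/72
C² = P²·S² = 10/21 ; C = +0.690066

+0.690066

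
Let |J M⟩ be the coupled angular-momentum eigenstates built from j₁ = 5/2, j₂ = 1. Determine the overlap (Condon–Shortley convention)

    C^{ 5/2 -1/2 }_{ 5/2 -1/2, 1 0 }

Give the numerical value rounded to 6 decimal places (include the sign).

−√(1/35) = -0.169031

triangle: 1!*4!*1!/7! = 24/5040
(j±m)!: 2!*3!*1!*1!*2!*3! = 144
prefactor² = (2J+1)*Δ*N² = 144/35
  k=0: +1/(0!*1!*3!*1!*1!*0!) = 1/6
  k=1: −1/(1!*0!*2!*0!*2!*1!) = -1/4
Σ = -1/12  ⇒  CG² = 144/35*(-1/12)² = 1/35
CG = −√(1/35) = -0.169031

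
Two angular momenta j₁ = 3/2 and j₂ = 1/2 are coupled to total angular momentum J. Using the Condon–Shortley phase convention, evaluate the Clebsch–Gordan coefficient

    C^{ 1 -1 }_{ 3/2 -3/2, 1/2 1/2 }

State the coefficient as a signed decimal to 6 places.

√[3·1!2!0!/4! · 0!3!1!0!0!2!] = √(3)
  +(−1)^1/∏(1,0,2,0,0,0)! = -1/2  (running -1/2)
⟨..|..⟩ = √(3)·(-1/2) = -0.866025

-0.866025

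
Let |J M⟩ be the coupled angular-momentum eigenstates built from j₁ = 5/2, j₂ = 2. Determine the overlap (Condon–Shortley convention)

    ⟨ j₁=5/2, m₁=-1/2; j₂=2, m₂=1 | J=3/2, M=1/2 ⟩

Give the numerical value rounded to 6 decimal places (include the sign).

+0.487950

√[4·3!2!1!/7! · 2!3!3!1!2!1!] = √(48/35)
  +(−1)^2/∏(2,1,1,1,1,0)! = 1/2  (running 1/2)
  +(−1)^3/∏(3,0,0,0,2,1)! = -1/12  (running 5/12)
⟨..|..⟩ = √(48/35)·(5/12) = +0.487950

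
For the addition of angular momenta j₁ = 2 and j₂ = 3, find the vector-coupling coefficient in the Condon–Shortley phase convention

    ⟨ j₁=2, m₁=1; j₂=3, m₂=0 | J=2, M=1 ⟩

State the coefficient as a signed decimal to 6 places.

√[5·3!1!3!/8! · 3!1!3!3!3!1!] = √(81/14)
  +(−1)^0/∏(0,3,1,3,0,0)! = 1/36  (running 1/36)
  +(−1)^1/∏(1,2,0,2,1,1)! = -1/4  (running -2/9)
⟨..|..⟩ = √(81/14)·(-2/9) = -0.534522

-0.534522  (= −√(2/7))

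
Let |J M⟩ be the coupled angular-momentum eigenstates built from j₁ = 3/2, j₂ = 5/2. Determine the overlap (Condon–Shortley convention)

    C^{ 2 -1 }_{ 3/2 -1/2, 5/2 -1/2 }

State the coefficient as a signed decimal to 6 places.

√[5·2!1!3!/7! · 1!2!2!3!1!3!] = √(12/7)
  +(−1)^1/∏(1,1,1,1,0,2)! = -1/2  (running -1/2)
  +(−1)^2/∏(2,0,0,0,1,3)! = 1/12  (running -5/12)
⟨..|..⟩ = √(12/7)·(-5/12) = -0.545545

-0.545545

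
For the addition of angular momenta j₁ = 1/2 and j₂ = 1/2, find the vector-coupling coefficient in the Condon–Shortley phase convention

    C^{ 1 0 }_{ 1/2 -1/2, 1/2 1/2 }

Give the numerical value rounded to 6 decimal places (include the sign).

√[3·0!1!1!/3! · 0!1!1!0!1!1!] = √(1/2)
  +(−1)^0/∏(0,0,1,1,0,0)! = 1  (running 1)
⟨..|..⟩ = √(1/2)·(1) = +0.707107

+√(1/2) ≈ +0.707107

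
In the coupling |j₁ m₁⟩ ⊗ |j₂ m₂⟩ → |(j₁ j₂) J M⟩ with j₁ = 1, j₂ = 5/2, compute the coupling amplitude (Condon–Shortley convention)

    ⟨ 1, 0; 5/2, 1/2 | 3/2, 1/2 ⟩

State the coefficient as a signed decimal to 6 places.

−√(2/5) = -0.632456

triangle: 2!×0!×3!/6! = 12/720
(j±m)!: 1!×1!×3!×2!×2!×1! = 24
prefactor² = (2J+1)×Δ×N² = 8/5
  k=1: −1/(1!×1!×0!×2!×0!×1!) = -1/2
Σ = -1/2  ⇒  CG² = 8/5×(-1/2)² = 2/5
CG = −√(2/5) = -0.632456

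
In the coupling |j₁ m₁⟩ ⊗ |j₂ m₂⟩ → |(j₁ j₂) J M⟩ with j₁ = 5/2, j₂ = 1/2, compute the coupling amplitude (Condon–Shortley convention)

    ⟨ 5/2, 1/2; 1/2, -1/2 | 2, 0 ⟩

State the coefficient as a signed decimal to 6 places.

triangle: 1!×4!×0!/6! = 24/720
(j±m)!: 3!×2!×0!×1!×2!×2! = 48
prefactor² = (2J+1)×Δ×N² = 8
  k=0: +1/(0!×1!×2!×0!×2!×0!) = 1/4
Σ = 1/4  ⇒  CG² = 8×1/4² = 1/2
CG = +√(1/2) = +0.707107

+0.707107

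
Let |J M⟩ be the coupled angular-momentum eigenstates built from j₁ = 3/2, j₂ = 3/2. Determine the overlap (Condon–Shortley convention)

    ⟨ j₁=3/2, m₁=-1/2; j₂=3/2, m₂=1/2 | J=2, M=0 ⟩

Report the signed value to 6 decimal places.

√[5·1!2!2!/6! · 1!2!2!1!2!2!] = √(4/9)
  +(−1)^0/∏(0,1,2,2,0,0)! = 1/4  (running 1/4)
  +(−1)^1/∏(1,0,1,1,1,1)! = -1  (running -3/4)
⟨..|..⟩ = √(4/9)·(-3/4) = -0.500000

−√(1/4) ≈ -0.500000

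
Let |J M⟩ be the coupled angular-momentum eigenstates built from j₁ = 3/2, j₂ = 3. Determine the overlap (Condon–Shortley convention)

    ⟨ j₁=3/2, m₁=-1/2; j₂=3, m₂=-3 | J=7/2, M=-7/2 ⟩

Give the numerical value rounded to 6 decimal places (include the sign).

+0.816497  (= +√(2/3))

triangle: 1!·2!·5!/9! = 240/362880
(j±m)!: 1!·2!·0!·6!·0!·7! = 7257600
prefactor² = (2J+1)·Δ·N² = 38400
  k=0: +1/(0!·1!·2!·0!·0!·5!) = 1/240
Σ = 1/240  ⇒  CG² = 38400·1/240² = 2/3
CG = +√(2/3) = +0.816497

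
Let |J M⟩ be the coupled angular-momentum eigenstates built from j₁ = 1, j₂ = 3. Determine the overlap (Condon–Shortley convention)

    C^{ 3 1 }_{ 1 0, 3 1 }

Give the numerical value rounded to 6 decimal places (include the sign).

triangle: 1!·1!·5!/8! = 120/40320
(j±m)!: 1!·1!·4!·2!·4!·2! = 2304
prefactor² = (2J+1)·Δ·N² = 48
  k=0: +1/(0!·1!·1!·4!·0!·1!) = 1/24
  k=1: −1/(1!·0!·0!·3!·1!·2!) = -1/12
Σ = -1/24  ⇒  CG² = 48·(-1/24)² = 1/12
CG = −√(1/12) = -0.288675

-0.288675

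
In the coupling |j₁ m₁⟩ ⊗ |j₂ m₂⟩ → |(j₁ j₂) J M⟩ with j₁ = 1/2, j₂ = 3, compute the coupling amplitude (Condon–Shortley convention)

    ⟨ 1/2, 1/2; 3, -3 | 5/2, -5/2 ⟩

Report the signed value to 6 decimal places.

√[6·1!0!5!/7! · 1!0!0!6!0!5!] = √(86400/7)
  +(−1)^0/∏(0,1,0,0,0,5)! = 1/120  (running 1/120)
⟨..|..⟩ = √(86400/7)·(1/120) = +0.925820

+0.925820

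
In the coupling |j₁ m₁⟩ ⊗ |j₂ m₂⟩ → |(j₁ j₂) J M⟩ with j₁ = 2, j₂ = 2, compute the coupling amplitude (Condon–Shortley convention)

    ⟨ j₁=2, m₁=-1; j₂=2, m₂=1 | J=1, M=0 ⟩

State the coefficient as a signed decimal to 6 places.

+0.316228  (= +√(1/10))

j₁+j₂−J=3  J+j₁−j₂=1  J−j₁+j₂=1  j₁+j₂+J+1=6
(j₁±m₁, j₂±m₂, J±M) = (1,3,3,1,1,1)
P² = 9/10
sum k=2..3:
  [2] +1/2 = 1/2
  [3] −1/6 = -1/6
S = 1/3
C² = P²·S² = 1/10 ; C = +0.316228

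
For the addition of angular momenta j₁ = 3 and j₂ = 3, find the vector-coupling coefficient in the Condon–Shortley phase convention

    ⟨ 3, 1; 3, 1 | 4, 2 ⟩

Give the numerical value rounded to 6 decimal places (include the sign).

j₁+j₂−J=2  J+j₁−j₂=4  J−j₁+j₂=4  j₁+j₂+J+1=11
(j₁±m₁, j₂±m₂, J±M) = (4,2,4,2,6,2)
P² = 331776/385
sum k=0..2:
  [0] +1/192 = 1/192
  [1] −1/36 = -1/36
  [2] +1/192 = 1/192
S = -5/288
C² = P²·S² = 20/77 ; C = -0.509647

-0.509647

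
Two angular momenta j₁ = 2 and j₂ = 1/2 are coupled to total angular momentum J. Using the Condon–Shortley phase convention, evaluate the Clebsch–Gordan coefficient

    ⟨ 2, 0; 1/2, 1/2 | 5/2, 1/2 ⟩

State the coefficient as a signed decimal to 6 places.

+0.774597

√[6·0!4!1!/6! · 2!2!1!0!3!2!] = √(48/5)
  +(−1)^0/∏(0,0,2,1,2,0)! = 1/4  (running 1/4)
⟨..|..⟩ = √(48/5)·(1/4) = +0.774597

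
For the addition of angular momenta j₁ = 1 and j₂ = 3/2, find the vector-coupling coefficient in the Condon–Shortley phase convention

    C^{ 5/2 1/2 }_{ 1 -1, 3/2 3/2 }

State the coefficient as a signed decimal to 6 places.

√[6·0!2!3!/6! · 0!2!3!0!3!2!] = √(72/5)
  +(−1)^0/∏(0,0,2,3,0,0)! = 1/12  (running 1/12)
⟨..|..⟩ = √(72/5)·(1/12) = +0.316228

+0.316228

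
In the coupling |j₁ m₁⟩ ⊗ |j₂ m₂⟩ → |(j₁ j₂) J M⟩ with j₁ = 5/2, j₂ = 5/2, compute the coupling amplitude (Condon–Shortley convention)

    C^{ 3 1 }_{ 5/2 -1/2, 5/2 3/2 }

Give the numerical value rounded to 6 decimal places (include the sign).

triangle: 2!*3!*3!/9! = 72/362880
(j±m)!: 2!*3!*4!*1!*4!*2! = 13824
prefactor² = (2J+1)*Δ*N² = 96/5
  k=1: −1/(1!*1!*2!*3!*1!*0!) = -1/12
  k=2: +1/(2!*0!*1!*2!*2!*1!) = 1/8
Σ = 1/24  ⇒  CG² = 96/5*1/24² = 1/30
CG = +√(1/30) = +0.182574

+√(1/30) ≈ +0.182574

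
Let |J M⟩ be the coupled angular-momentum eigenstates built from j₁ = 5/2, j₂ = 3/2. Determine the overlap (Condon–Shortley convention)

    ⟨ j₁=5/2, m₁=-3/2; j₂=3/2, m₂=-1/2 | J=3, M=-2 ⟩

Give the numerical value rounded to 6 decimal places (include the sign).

triangle: 1!·4!·2!/8! = 48/40320
(j±m)!: 1!·4!·1!·2!·1!·5! = 5760
prefactor² = (2J+1)·Δ·N² = 48
  k=0: +1/(0!·1!·4!·1!·0!·1!) = 1/24
  k=1: −1/(1!·0!·3!·0!·1!·2!) = -1/12
Σ = -1/24  ⇒  CG² = 48·(-1/24)² = 1/12
CG = −√(1/12) = -0.288675

−√(1/12) = -0.288675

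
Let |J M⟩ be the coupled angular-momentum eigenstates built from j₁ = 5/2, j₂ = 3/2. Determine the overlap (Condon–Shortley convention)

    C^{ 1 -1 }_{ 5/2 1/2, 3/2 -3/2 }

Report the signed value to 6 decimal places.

+0.223607

√[3·3!2!0!/6! · 3!2!0!3!0!2!] = √(36/5)
  +(−1)^0/∏(0,3,2,0,0,0)! = 1/12  (running 1/12)
⟨..|..⟩ = √(36/5)·(1/12) = +0.223607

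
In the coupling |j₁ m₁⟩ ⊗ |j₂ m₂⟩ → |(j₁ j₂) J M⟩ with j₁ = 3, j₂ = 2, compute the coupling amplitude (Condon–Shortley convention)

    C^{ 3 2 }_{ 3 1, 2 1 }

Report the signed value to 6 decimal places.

−√(1/4) ≈ -0.500000

triangle: 2!·4!·2!/9! = 96/362880
(j±m)!: 4!·2!·3!·1!·5!·1! = 34560
prefactor² = (2J+1)·Δ·N² = 64
  k=1: −1/(1!·1!·1!·2!·3!·0!) = -1/12
  k=2: +1/(2!·0!·0!·1!·4!·1!) = 1/48
Σ = -1/16  ⇒  CG² = 64·(-1/16)² = 1/4
CG = −√(1/4) = -0.500000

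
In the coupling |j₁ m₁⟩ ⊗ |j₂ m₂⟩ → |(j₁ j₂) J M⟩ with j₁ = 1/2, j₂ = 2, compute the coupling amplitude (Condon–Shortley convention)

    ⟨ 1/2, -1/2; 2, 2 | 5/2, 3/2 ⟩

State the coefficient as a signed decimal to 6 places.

√[6·0!1!4!/6! · 0!1!4!0!4!1!] = √(576/5)
  +(−1)^0/∏(0,0,1,4,0,0)! = 1/24  (running 1/24)
⟨..|..⟩ = √(576/5)·(1/24) = +0.447214

+√(1/5) ≈ +0.447214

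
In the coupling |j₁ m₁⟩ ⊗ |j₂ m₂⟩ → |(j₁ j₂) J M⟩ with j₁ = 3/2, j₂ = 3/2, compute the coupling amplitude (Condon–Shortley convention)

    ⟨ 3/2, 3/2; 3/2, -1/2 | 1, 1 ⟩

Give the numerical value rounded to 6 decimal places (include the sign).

+0.547723  (= +√(3/10))

√[3·2!1!1!/5! · 3!0!1!2!2!0!] = √(6/5)
  +(−1)^0/∏(0,2,0,1,1,0)! = 1/2  (running 1/2)
⟨..|..⟩ = √(6/5)·(1/2) = +0.547723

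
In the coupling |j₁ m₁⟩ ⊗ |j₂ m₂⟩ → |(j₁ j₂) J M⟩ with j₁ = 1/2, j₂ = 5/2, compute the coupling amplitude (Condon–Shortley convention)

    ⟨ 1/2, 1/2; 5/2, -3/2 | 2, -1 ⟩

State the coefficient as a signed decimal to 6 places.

√[5·1!0!4!/6! · 1!0!1!4!1!3!] = √(24)
  +(−1)^0/∏(0,1,0,1,0,3)! = 1/6  (running 1/6)
⟨..|..⟩ = √(24)·(1/6) = +0.816497

+√(2/3) ≈ +0.816497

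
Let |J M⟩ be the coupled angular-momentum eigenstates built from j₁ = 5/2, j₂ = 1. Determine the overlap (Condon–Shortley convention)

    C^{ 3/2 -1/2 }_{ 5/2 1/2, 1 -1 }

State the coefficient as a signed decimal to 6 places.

+√(1/5) ≈ +0.447214

j₁+j₂−J=2  J+j₁−j₂=3  J−j₁+j₂=0  j₁+j₂+J+1=6
(j₁±m₁, j₂±m₂, J±M) = (3,2,0,2,1,2)
P² = 16/5
sum k=0..0:
  [0] +1/4 = 1/4
S = 1/4
C² = P²·S² = 1/5 ; C = +0.447214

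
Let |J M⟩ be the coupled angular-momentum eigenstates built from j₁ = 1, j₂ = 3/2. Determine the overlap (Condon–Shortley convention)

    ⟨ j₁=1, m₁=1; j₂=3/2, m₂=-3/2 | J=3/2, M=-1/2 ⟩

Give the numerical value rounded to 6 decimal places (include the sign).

j₁+j₂−J=1  J+j₁−j₂=1  J−j₁+j₂=2  j₁+j₂+J+1=5
(j₁±m₁, j₂±m₂, J±M) = (2,0,0,3,1,2)
P² = 8/5
sum k=0..0:
  [0] +1/2 = 1/2
S = 1/2
C² = P²·S² = 2/5 ; C = +0.632456

+0.632456  (= +√(2/5))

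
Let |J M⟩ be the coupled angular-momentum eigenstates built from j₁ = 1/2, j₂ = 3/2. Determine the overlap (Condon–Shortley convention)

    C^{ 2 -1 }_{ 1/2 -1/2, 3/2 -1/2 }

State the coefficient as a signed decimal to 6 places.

+√(3/4) = +0.866025

triangle: 0!×1!×3!/5! = 6/120
(j±m)!: 0!×1!×1!×2!×1!×3! = 12
prefactor² = (2J+1)×Δ×N² = 3
  k=0: +1/(0!×0!×1!×1!×0!×2!) = 1/2
Σ = 1/2  ⇒  CG² = 3×1/2² = 3/4
CG = +√(3/4) = +0.866025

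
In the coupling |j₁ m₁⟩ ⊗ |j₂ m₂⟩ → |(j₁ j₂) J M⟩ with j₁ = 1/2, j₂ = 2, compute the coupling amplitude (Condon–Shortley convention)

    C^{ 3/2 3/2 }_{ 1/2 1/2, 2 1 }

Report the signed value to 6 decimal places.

+√(1/5) = +0.447214

triangle: 1!*0!*3!/5! = 6/120
(j±m)!: 1!*0!*3!*1!*3!*0! = 36
prefactor² = (2J+1)*Δ*N² = 36/5
  k=0: +1/(0!*1!*0!*3!*0!*0!) = 1/6
Σ = 1/6  ⇒  CG² = 36/5*1/6² = 1/5
CG = +√(1/5) = +0.447214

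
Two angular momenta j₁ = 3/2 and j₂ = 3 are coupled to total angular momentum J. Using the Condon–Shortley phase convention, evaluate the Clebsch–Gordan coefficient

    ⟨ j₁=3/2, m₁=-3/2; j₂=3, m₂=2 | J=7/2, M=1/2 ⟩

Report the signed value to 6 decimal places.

√[8·1!2!5!/9! · 0!3!5!1!4!3!] = √(3840/7)
  +(−1)^1/∏(1,0,2,4,0,1)! = -1/48  (running -1/48)
⟨..|..⟩ = √(3840/7)·(-1/48) = -0.487950

−√(5/21) ≈ -0.487950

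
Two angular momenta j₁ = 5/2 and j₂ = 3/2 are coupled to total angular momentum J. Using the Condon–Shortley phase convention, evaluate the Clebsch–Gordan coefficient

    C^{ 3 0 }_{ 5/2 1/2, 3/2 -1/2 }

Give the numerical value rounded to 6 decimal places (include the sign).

+√(1/5) = +0.447214

j₁+j₂−J=1  J+j₁−j₂=4  J−j₁+j₂=2  j₁+j₂+J+1=8
(j₁±m₁, j₂±m₂, J±M) = (3,2,1,2,3,3)
P² = 36/5
sum k=0..1:
  [0] +1/4 = 1/4
  [1] −1/12 = -1/12
S = 1/6
C² = P²·S² = 1/5 ; C = +0.447214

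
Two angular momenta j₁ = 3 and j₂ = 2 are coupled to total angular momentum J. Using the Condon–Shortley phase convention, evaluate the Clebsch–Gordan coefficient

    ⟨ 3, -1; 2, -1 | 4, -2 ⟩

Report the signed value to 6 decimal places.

+0.188982  (= +√(1/28))

triangle: 1!·5!·3!/10! = 720/3628800
(j±m)!: 2!·4!·1!·3!·2!·6! = 414720
prefactor² = (2J+1)·Δ·N² = 5184/7
  k=0: +1/(0!·1!·4!·1!·1!·2!) = 1/48
  k=1: −1/(1!·0!·3!·0!·2!·3!) = -1/72
Σ = 1/144  ⇒  CG² = 5184/7·1/144² = 1/28
CG = +√(1/28) = +0.188982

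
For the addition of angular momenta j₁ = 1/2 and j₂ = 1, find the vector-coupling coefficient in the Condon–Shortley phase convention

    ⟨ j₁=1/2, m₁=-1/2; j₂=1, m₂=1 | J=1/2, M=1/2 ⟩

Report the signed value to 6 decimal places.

−√(2/3) = -0.816497

triangle: 1!×0!×1!/3! = 1/6
(j±m)!: 0!×1!×2!×0!×1!×0! = 2
prefactor² = (2J+1)×Δ×N² = 2/3
  k=1: −1/(1!×0!×0!×1!×0!×0!) = -1
Σ = -1  ⇒  CG² = 2/3×(-1)² = 2/3
CG = −√(2/3) = -0.816497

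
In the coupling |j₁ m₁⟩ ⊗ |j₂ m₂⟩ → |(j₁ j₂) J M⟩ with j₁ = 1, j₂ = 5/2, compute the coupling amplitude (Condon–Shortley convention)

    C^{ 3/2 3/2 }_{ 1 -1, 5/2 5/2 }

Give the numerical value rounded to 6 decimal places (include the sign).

+0.816497  (= +√(2/3))

√[4·2!0!3!/6! · 0!2!5!0!3!0!] = √(96)
  +(−1)^2/∏(2,0,0,3,0,0)! = 1/12  (running 1/12)
⟨..|..⟩ = √(96)·(1/12) = +0.816497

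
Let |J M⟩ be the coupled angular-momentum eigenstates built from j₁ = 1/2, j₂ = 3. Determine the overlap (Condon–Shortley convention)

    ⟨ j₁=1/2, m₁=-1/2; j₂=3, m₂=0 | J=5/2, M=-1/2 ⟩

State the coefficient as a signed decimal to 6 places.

-0.654654

√[6·1!0!5!/7! · 0!1!3!3!2!3!] = √(432/7)
  +(−1)^1/∏(1,0,0,2,0,3)! = -1/12  (running -1/12)
⟨..|..⟩ = √(432/7)·(-1/12) = -0.654654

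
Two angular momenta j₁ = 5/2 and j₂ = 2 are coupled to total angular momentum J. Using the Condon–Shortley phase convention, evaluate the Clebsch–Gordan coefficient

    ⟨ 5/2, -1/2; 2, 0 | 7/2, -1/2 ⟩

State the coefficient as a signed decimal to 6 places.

-0.195180

triangle: 1!·4!·3!/9! = 144/362880
(j±m)!: 2!·3!·2!·2!·3!·4! = 6912
prefactor² = (2J+1)·Δ·N² = 768/35
  k=0: +1/(0!·1!·3!·2!·1!·1!) = 1/12
  k=1: −1/(1!·0!·2!·1!·2!·2!) = -1/8
Σ = -1/24  ⇒  CG² = 768/35·(-1/24)² = 4/105
CG = −√(4/105) = -0.195180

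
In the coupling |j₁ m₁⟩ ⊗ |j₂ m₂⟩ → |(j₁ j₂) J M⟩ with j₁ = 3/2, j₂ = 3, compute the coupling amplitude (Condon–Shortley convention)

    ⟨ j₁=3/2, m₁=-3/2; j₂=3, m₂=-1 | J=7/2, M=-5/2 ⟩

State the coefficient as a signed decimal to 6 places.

-0.690066

√[8·1!2!5!/9! · 0!3!2!4!1!6!] = √(7680/7)
  +(−1)^1/∏(1,0,2,1,0,4)! = -1/48  (running -1/48)
⟨..|..⟩ = √(7680/7)·(-1/48) = -0.690066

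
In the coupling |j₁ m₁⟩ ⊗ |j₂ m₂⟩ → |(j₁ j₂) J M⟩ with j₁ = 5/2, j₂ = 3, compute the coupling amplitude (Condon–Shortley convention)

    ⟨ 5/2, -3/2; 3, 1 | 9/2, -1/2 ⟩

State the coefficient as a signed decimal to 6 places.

√[10·1!4!5!/11! · 1!4!4!2!4!5!] = √(184320/77)
  +(−1)^0/∏(0,1,4,4,0,1)! = 1/576  (running 1/576)
  +(−1)^1/∏(1,0,3,3,1,2)! = -1/72  (running -7/576)
⟨..|..⟩ = √(184320/77)·(-7/576) = -0.594588

-0.594588  (= −√(35/99))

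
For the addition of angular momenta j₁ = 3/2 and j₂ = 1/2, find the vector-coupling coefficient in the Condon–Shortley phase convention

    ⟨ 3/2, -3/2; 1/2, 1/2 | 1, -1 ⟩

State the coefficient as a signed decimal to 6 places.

triangle: 1!*2!*0!/4! = 2/24
(j±m)!: 0!*3!*1!*0!*0!*2! = 12
prefactor² = (2J+1)*Δ*N² = 3
  k=1: −1/(1!*0!*2!*0!*0!*0!) = -1/2
Σ = -1/2  ⇒  CG² = 3*(-1/2)² = 3/4
CG = −√(3/4) = -0.866025

-0.866025  (= −√(3/4))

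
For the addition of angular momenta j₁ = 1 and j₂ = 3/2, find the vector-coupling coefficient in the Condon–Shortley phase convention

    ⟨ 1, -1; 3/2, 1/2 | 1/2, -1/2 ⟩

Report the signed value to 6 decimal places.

+0.408248

j₁+j₂−J=2  J+j₁−j₂=0  J−j₁+j₂=1  j₁+j₂+J+1=4
(j₁±m₁, j₂±m₂, J±M) = (0,2,2,1,0,1)
P² = 2/3
sum k=2..2:
  [2] +1/2 = 1/2
S = 1/2
C² = P²·S² = 1/6 ; C = +0.408248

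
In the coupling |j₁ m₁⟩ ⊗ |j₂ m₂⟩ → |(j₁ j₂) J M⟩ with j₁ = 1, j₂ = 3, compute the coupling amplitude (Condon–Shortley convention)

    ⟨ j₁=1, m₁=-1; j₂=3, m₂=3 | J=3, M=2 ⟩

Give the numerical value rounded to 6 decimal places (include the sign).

√[7·1!1!5!/8! · 0!2!6!0!5!1!] = √(3600)
  +(−1)^1/∏(1,0,1,5,0,0)! = -1/120  (running -1/120)
⟨..|..⟩ = √(3600)·(-1/120) = -0.500000

−√(1/4) ≈ -0.500000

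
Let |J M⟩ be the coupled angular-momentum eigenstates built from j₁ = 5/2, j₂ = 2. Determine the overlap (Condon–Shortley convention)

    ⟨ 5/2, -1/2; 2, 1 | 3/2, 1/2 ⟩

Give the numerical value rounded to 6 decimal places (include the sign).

√[4·3!2!1!/7! · 2!3!3!1!2!1!] = √(48/35)
  +(−1)^2/∏(2,1,1,1,1,0)! = 1/2  (running 1/2)
  +(−1)^3/∏(3,0,0,0,2,1)! = -1/12  (running 5/12)
⟨..|..⟩ = √(48/35)·(5/12) = +0.487950

+0.487950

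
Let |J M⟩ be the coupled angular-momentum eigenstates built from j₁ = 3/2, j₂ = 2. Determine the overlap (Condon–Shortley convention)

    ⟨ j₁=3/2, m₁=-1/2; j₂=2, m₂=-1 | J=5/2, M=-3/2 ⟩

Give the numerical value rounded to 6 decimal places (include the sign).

√[6·1!2!3!/7! · 1!2!1!3!1!4!] = √(144/35)
  +(−1)^0/∏(0,1,2,1,0,2)! = 1/4  (running 1/4)
  +(−1)^1/∏(1,0,1,0,1,3)! = -1/6  (running 1/12)
⟨..|..⟩ = √(144/35)·(1/12) = +0.169031

+√(1/35) = +0.169031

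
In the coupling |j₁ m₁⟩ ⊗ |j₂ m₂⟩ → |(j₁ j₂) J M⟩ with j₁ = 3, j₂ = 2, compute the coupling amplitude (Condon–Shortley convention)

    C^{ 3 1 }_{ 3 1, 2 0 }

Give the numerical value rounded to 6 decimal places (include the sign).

-0.387298  (= −√(3/20))

√[7·2!4!2!/9! · 4!2!2!2!4!2!] = √(256/15)
  +(−1)^0/∏(0,2,2,2,2,0)! = 1/16  (running 1/16)
  +(−1)^1/∏(1,1,1,1,3,1)! = -1/6  (running -5/48)
  +(−1)^2/∏(2,0,0,0,4,2)! = 1/96  (running -3/32)
⟨..|..⟩ = √(256/15)·(-3/32) = -0.387298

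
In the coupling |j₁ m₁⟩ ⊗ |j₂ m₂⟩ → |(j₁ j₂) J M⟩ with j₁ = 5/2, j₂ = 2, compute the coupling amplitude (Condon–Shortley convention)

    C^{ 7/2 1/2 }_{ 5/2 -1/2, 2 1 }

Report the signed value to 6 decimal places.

triangle: 1!×4!×3!/9! = 144/362880
(j±m)!: 2!×3!×3!×1!×4!×3! = 10368
prefactor² = (2J+1)×Δ×N² = 1152/35
  k=0: +1/(0!×1!×3!×3!×1!×0!) = 1/36
  k=1: −1/(1!×0!×2!×2!×2!×1!) = -1/8
Σ = -7/72  ⇒  CG² = 1152/35×(-7/72)² = 14/45
CG = −√(14/45) = -0.557773

−√(14/45) ≈ -0.557773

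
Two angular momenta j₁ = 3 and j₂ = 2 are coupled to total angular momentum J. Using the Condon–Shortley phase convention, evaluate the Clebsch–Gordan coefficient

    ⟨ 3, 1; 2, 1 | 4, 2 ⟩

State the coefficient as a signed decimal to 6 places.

j₁+j₂−J=1  J+j₁−j₂=5  J−j₁+j₂=3  j₁+j₂+J+1=10
(j₁±m₁, j₂±m₂, J±M) = (4,2,3,1,6,2)
P² = 5184/7
sum k=0..1:
  [0] +1/72 = 1/72
  [1] −1/48 = -1/48
S = -1/144
C² = P²·S² = 1/28 ; C = -0.188982

−√(1/28) = -0.188982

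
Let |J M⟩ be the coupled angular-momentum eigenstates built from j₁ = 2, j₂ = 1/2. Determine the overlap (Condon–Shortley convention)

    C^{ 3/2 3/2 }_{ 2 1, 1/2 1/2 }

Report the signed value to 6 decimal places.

triangle: 1!·3!·0!/5! = 6/120
(j±m)!: 3!·1!·1!·0!·3!·0! = 36
prefactor² = (2J+1)·Δ·N² = 36/5
  k=1: −1/(1!·0!·0!·0!·3!·0!) = -1/6
Σ = -1/6  ⇒  CG² = 36/5·(-1/6)² = 1/5
CG = −√(1/5) = -0.447214

−√(1/5) = -0.447214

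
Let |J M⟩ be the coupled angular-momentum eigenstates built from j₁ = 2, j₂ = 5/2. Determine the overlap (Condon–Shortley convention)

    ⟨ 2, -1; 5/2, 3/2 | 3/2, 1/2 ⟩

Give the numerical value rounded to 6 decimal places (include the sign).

√[4·3!1!2!/7! · 1!3!4!1!2!1!] = √(96/35)
  +(−1)^2/∏(2,1,1,2,0,0)! = 1/4  (running 1/4)
  +(−1)^3/∏(3,0,0,1,1,1)! = -1/6  (running 1/12)
⟨..|..⟩ = √(96/35)·(1/12) = +0.138013

+0.138013  (= +√(2/105))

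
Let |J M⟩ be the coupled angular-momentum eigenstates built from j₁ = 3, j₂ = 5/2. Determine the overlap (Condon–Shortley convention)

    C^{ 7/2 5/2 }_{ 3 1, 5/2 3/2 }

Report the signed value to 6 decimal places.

−√(10/63) ≈ -0.398410

j₁+j₂−J=2  J+j₁−j₂=4  J−j₁+j₂=3  j₁+j₂+J+1=10
(j₁±m₁, j₂±m₂, J±M) = (4,2,4,1,6,1)
P² = 18432/35
sum k=1..2:
  [1] −1/36 = -1/36
  [2] +1/96 = 1/96
S = -5/288
C² = P²·S² = 10/63 ; C = -0.398410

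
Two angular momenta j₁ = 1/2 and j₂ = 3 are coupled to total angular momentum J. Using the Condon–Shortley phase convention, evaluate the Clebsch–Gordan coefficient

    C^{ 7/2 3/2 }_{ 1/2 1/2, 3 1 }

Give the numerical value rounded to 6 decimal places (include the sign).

+√(5/7) = +0.845154

j₁+j₂−J=0  J+j₁−j₂=1  J−j₁+j₂=6  j₁+j₂+J+1=8
(j₁±m₁, j₂±m₂, J±M) = (1,0,4,2,5,2)
P² = 11520/7
sum k=0..0:
  [0] +1/48 = 1/48
S = 1/48
C² = P²·S² = 5/7 ; C = +0.845154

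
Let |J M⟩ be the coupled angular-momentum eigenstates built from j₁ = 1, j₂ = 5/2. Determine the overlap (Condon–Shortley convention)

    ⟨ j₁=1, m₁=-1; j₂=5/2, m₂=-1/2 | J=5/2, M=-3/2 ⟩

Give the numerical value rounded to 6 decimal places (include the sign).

triangle: 1!·1!·4!/7! = 24/5040
(j±m)!: 0!·2!·2!·3!·1!·4! = 576
prefactor² = (2J+1)·Δ·N² = 576/35
  k=1: −1/(1!·0!·1!·1!·0!·3!) = -1/6
Σ = -1/6  ⇒  CG² = 576/35·(-1/6)² = 16/35
CG = −√(16/35) = -0.676123

-0.676123  (= −√(16/35))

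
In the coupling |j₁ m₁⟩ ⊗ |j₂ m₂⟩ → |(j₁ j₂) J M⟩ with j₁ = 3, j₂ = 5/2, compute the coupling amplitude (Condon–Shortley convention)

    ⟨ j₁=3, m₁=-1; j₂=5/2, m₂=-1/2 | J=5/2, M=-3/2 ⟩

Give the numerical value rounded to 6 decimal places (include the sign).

j₁+j₂−J=3  J+j₁−j₂=3  J−j₁+j₂=2  j₁+j₂+J+1=9
(j₁±m₁, j₂±m₂, J±M) = (2,4,2,3,1,4)
P² = 576/35
sum k=1..2:
  [1] −1/12 = -1/12
  [2] +1/8 = 1/8
S = 1/24
C² = P²·S² = 1/35 ; C = +0.169031

+0.169031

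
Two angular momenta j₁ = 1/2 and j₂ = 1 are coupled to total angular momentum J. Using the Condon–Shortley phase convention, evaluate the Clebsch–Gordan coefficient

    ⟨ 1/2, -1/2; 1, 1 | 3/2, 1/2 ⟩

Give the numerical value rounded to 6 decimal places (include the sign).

+0.577350

j₁+j₂−J=0  J+j₁−j₂=1  J−j₁+j₂=2  j₁+j₂+J+1=4
(j₁±m₁, j₂±m₂, J±M) = (0,1,2,0,2,1)
P² = 4/3
sum k=0..0:
  [0] +1/2 = 1/2
S = 1/2
C² = P²·S² = 1/3 ; C = +0.577350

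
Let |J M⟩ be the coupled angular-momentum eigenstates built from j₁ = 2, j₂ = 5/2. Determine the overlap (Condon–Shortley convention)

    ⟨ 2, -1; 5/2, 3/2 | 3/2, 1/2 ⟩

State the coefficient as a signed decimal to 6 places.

√[4·3!1!2!/7! · 1!3!4!1!2!1!] = √(96/35)
  +(−1)^2/∏(2,1,1,2,0,0)! = 1/4  (running 1/4)
  +(−1)^3/∏(3,0,0,1,1,1)! = -1/6  (running 1/12)
⟨..|..⟩ = √(96/35)·(1/12) = +0.138013

+0.138013  (= +√(2/105))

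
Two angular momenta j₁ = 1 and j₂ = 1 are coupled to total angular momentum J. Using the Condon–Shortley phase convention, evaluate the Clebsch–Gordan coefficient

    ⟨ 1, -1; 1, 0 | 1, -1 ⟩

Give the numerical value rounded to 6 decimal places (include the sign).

j₁+j₂−J=1  J+j₁−j₂=1  J−j₁+j₂=1  j₁+j₂+J+1=4
(j₁±m₁, j₂±m₂, J±M) = (0,2,1,1,0,2)
P² = 1/2
sum k=1..1:
  [1] −1/1 = -1
S = -1
C² = P²·S² = 1/2 ; C = -0.707107

-0.707107  (= −√(1/2))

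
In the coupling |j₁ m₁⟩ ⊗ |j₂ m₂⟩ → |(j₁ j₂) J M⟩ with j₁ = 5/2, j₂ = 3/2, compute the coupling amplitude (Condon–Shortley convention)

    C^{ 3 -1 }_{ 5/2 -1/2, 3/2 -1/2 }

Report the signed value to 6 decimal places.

+0.129099

√[7·1!4!2!/8! · 2!3!1!2!2!4!] = √(48/5)
  +(−1)^0/∏(0,1,3,1,1,1)! = 1/6  (running 1/6)
  +(−1)^1/∏(1,0,2,0,2,2)! = -1/8  (running 1/24)
⟨..|..⟩ = √(48/5)·(1/24) = +0.129099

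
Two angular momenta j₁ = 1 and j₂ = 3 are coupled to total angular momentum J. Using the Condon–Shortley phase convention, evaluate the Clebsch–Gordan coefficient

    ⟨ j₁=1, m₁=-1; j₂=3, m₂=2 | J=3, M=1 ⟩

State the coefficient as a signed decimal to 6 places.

triangle: 1!*1!*5!/8! = 120/40320
(j±m)!: 0!*2!*5!*1!*4!*2! = 11520
prefactor² = (2J+1)*Δ*N² = 240
  k=1: −1/(1!*0!*1!*4!*0!*1!) = -1/24
Σ = -1/24  ⇒  CG² = 240*(-1/24)² = 5/12
CG = −√(5/12) = -0.645497

-0.645497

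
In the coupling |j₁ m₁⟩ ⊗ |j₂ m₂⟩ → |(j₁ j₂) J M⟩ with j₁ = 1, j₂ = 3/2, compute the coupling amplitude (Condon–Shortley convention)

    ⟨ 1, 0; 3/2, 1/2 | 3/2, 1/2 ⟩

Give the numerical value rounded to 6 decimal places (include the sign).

-0.258199

√[4·1!1!2!/5! · 1!1!2!1!2!1!] = √(4/15)
  +(−1)^0/∏(0,1,1,2,0,0)! = 1/2  (running 1/2)
  +(−1)^1/∏(1,0,0,1,1,1)! = -1  (running -1/2)
⟨..|..⟩ = √(4/15)·(-1/2) = -0.258199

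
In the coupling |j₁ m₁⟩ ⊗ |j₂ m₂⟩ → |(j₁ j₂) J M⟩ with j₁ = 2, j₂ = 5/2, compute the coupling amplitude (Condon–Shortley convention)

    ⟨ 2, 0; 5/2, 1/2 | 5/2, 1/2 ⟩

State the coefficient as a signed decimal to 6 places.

−√(8/35) = -0.478091

j₁+j₂−J=2  J+j₁−j₂=2  J−j₁+j₂=3  j₁+j₂+J+1=8
(j₁±m₁, j₂±m₂, J±M) = (2,2,3,2,3,2)
P² = 72/35
sum k=0..2:
  [0] +1/24 = 1/24
  [1] −1/2 = -1/2
  [2] +1/8 = 1/8
S = -1/3
C² = P²·S² = 8/35 ; C = -0.478091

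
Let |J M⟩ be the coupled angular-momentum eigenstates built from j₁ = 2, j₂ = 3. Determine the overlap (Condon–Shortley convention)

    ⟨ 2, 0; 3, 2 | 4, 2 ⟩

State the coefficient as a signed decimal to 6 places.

√[9·1!3!5!/10! · 2!2!5!1!6!2!] = √(8640/7)
  +(−1)^0/∏(0,1,2,5,1,0)! = 1/240  (running 1/240)
  +(−1)^1/∏(1,0,1,4,2,1)! = -1/48  (running -1/60)
⟨..|..⟩ = √(8640/7)·(-1/60) = -0.585540

−√(12/35) = -0.585540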